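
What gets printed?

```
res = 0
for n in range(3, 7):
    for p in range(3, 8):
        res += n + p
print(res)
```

190

n=3,p=3: res = 0+6 = 6
n=3,p=4: res = 6+7 = 13
n=3,p=5: res = 13+8 = 21
n=3,p=6: res = 21+9 = 30
n=3,p=7: res = 30+10 = 40
n=4,p=3: res = 40+7 = 47
n=4,p=4: res = 47+8 = 55
n=4,p=5: res = 55+9 = 64
n=4,p=6: res = 64+10 = 74
n=4,p=7: res = 74+11 = 85
n=5,p=3: res = 85+8 = 93
n=5,p=4: res = 93+9 = 102
n=5,p=5: res = 102+10 = 112
n=5,p=6: res = 112+11 = 123
n=5,p=7: res = 123+12 = 135
n=6,p=3: res = 135+9 = 144
n=6,p=4: res = 144+10 = 154
n=6,p=5: res = 154+11 = 165
n=6,p=6: res = 165+12 = 177
n=6,p=7: res = 177+13 = 190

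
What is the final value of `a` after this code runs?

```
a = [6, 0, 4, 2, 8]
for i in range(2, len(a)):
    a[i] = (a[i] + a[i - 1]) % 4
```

[6, 0, 0, 2, 2]

i=2: a[2] = (4+0)%4 = 0 → [6, 0, 0, 2, 8]
i=3: a[3] = (2+0)%4 = 2 → [6, 0, 0, 2, 8]
i=4: a[4] = (8+2)%4 = 2 → [6, 0, 0, 2, 2]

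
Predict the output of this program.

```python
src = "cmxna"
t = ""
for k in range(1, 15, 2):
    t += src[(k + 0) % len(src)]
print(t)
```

k=1: add src[1]='m' → 'm'
k=3: add src[3]='n' → 'mn'
k=5: add src[0]='c' → 'mnc'
k=7: add src[2]='x' → 'mncx'
k=9: add src[4]='a' → 'mncxa'
k=11: add src[1]='m' → 'mncxam'
k=13: add src[3]='n' → 'mncxamn'

mncxamn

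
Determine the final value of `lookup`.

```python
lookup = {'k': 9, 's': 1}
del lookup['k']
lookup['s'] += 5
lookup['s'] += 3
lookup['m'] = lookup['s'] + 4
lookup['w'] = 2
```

del 'k' → {'s': 1}
lookup['s'] = 1+5 = 6 → {'s': 6}
lookup['s'] = 6+3 = 9 → {'s': 9}
lookup['m'] = lookup['s']+4 = 13 → {'s': 9, 'm': 13}
lookup['w'] = 2 → {'s': 9, 'm': 13, 'w': 2}

{'s': 9, 'm': 13, 'w': 2}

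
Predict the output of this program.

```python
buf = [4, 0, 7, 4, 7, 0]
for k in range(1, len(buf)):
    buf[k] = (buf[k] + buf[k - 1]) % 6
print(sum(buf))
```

k=1: buf[1] = (0+4)%6 = 4 → [4, 4, 7, 4, 7, 0]
k=2: buf[2] = (7+4)%6 = 5 → [4, 4, 5, 4, 7, 0]
k=3: buf[3] = (4+5)%6 = 3 → [4, 4, 5, 3, 7, 0]
k=4: buf[4] = (7+3)%6 = 4 → [4, 4, 5, 3, 4, 0]
k=5: buf[5] = (0+4)%6 = 4 → [4, 4, 5, 3, 4, 4]
sum = 24

24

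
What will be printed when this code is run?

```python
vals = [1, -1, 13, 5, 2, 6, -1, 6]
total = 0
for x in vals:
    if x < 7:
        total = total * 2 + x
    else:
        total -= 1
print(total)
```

x=1: <7, total = 0*2+1 = 1
x=-1: <7, total = 1*2+(-1) = 1
x=13: not <7, total = 1-1 = 0
x=5: <7, total = 0*2+5 = 5
x=2: <7, total = 5*2+2 = 12
x=6: <7, total = 12*2+6 = 30
x=-1: <7, total = 30*2+(-1) = 59
x=6: <7, total = 59*2+6 = 124

124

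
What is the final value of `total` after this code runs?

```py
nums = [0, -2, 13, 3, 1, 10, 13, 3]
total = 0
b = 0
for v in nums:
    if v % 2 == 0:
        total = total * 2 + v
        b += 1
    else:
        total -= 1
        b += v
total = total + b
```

34

v=0: even, total = 0*2+0 = 0; b=1
v=-2: even, total = 0*2+(-2) = -2; b=2
v=13: not even, total = (-2)-1 = -3; b=15
v=3: not even, total = (-3)-1 = -4; b=18
v=1: not even, total = (-4)-1 = -5; b=19
v=10: even, total = (-5)*2+10 = 0; b=20
v=13: not even, total = 0-1 = -1; b=33
v=3: not even, total = (-1)-1 = -2; b=36
total+b = (-2)+36 = 34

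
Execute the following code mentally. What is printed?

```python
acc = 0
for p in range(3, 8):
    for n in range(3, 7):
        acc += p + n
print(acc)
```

190

p=3,n=3: acc = 0+6 = 6
p=3,n=4: acc = 6+7 = 13
p=3,n=5: acc = 13+8 = 21
p=3,n=6: acc = 21+9 = 30
p=4,n=3: acc = 30+7 = 37
p=4,n=4: acc = 37+8 = 45
p=4,n=5: acc = 45+9 = 54
p=4,n=6: acc = 54+10 = 64
p=5,n=3: acc = 64+8 = 72
p=5,n=4: acc = 72+9 = 81
p=5,n=5: acc = 81+10 = 91
p=5,n=6: acc = 91+11 = 102
p=6,n=3: acc = 102+9 = 111
p=6,n=4: acc = 111+10 = 121
p=6,n=5: acc = 121+11 = 132
p=6,n=6: acc = 132+12 = 144
p=7,n=3: acc = 144+10 = 154
p=7,n=4: acc = 154+11 = 165
p=7,n=5: acc = 165+12 = 177
p=7,n=6: acc = 177+13 = 190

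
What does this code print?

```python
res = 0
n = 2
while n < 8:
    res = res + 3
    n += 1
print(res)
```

n=2: res = 0+3 = 3
n=3: res = 3+3 = 6
n=4: res = 6+3 = 9
n=5: res = 9+3 = 12
n=6: res = 12+3 = 15
n=7: res = 15+3 = 18

18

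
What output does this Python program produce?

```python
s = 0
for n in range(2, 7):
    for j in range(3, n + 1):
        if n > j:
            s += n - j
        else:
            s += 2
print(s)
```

n=3,j=3: not 3>3, s = 0+2 = 2
n=4,j=3: 4>3, s = 2+1 = 3
n=4,j=4: not 4>4, s = 3+2 = 5
n=5,j=3: 5>3, s = 5+2 = 7
n=5,j=4: 5>4, s = 7+1 = 8
n=5,j=5: not 5>5, s = 8+2 = 10
n=6,j=3: 6>3, s = 10+3 = 13
n=6,j=4: 6>4, s = 13+2 = 15
n=6,j=5: 6>5, s = 15+1 = 16
n=6,j=6: not 6>6, s = 16+2 = 18

18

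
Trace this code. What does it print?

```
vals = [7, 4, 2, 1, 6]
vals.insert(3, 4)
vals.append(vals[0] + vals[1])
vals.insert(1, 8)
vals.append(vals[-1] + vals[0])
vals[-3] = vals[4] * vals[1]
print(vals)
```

[7, 8, 4, 2, 4, 1, 32, 11, 18]

insert 4 at 3 → [7, 4, 2, 4, 1, 6]
append vals[0]+vals[1] = 7+4 = 11 → [7, 4, 2, 4, 1, 6, 11]
insert 8 at 1 → [7, 8, 4, 2, 4, 1, 6, 11]
append vals[-1]+vals[0] = 11+7 = 18 → [7, 8, 4, 2, 4, 1, 6, 11, 18]
vals[-3] = vals[4]*vals[1] = 4*8 = 32 → [7, 8, 4, 2, 4, 1, 32, 11, 18]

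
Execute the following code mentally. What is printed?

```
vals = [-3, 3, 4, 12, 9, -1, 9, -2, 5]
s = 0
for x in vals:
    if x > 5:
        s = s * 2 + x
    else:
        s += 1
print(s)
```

103

x=-3: not >5, s = 0+1 = 1
x=3: not >5, s = 1+1 = 2
x=4: not >5, s = 2+1 = 3
x=12: >5, s = 3*2+12 = 18
x=9: >5, s = 18*2+9 = 45
x=-1: not >5, s = 45+1 = 46
x=9: >5, s = 46*2+9 = 101
x=-2: not >5, s = 101+1 = 102
x=5: not >5, s = 102+1 = 103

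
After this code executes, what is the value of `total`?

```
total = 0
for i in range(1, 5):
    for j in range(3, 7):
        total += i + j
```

i=1,j=3: total = 0+4 = 4
i=1,j=4: total = 4+5 = 9
i=1,j=5: total = 9+6 = 15
i=1,j=6: total = 15+7 = 22
i=2,j=3: total = 22+5 = 27
i=2,j=4: total = 27+6 = 33
i=2,j=5: total = 33+7 = 40
i=2,j=6: total = 40+8 = 48
i=3,j=3: total = 48+6 = 54
i=3,j=4: total = 54+7 = 61
i=3,j=5: total = 61+8 = 69
i=3,j=6: total = 69+9 = 78
i=4,j=3: total = 78+7 = 85
i=4,j=4: total = 85+8 = 93
i=4,j=5: total = 93+9 = 102
i=4,j=6: total = 102+10 = 112

112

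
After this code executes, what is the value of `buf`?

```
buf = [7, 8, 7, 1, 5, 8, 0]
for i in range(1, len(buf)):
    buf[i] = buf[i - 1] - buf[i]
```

i=1: buf[1] = 7-8 = -1 → [7, -1, 7, 1, 5, 8, 0]
i=2: buf[2] = (-1)-7 = -8 → [7, -1, -8, 1, 5, 8, 0]
i=3: buf[3] = (-8)-1 = -9 → [7, -1, -8, -9, 5, 8, 0]
i=4: buf[4] = (-9)-5 = -14 → [7, -1, -8, -9, -14, 8, 0]
i=5: buf[5] = (-14)-8 = -22 → [7, -1, -8, -9, -14, -22, 0]
i=6: buf[6] = (-22)-0 = -22 → [7, -1, -8, -9, -14, -22, -22]

[7, -1, -8, -9, -14, -22, -22]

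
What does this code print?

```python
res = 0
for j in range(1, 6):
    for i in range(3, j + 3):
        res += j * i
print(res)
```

j=1,i=3: res = 0+3 = 3
j=2,i=3: res = 3+6 = 9
j=2,i=4: res = 9+8 = 17
j=3,i=3: res = 17+9 = 26
j=3,i=4: res = 26+12 = 38
j=3,i=5: res = 38+15 = 53
j=4,i=3: res = 53+12 = 65
j=4,i=4: res = 65+16 = 81
j=4,i=5: res = 81+20 = 101
j=4,i=6: res = 101+24 = 125
j=5,i=3: res = 125+15 = 140
j=5,i=4: res = 140+20 = 160
j=5,i=5: res = 160+25 = 185
j=5,i=6: res = 185+30 = 215
j=5,i=7: res = 215+35 = 250

250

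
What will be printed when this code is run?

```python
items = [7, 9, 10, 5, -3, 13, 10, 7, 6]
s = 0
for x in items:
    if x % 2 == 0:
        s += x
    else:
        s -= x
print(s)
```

-12

x=7: not even, s = 0-7 = -7
x=9: not even, s = (-7)-9 = -16
x=10: even, s = (-16)+10 = -6
x=5: not even, s = (-6)-5 = -11
x=-3: not even, s = (-11)-(-3) = -8
x=13: not even, s = (-8)-13 = -21
x=10: even, s = (-21)+10 = -11
x=7: not even, s = (-11)-7 = -18
x=6: even, s = (-18)+6 = -12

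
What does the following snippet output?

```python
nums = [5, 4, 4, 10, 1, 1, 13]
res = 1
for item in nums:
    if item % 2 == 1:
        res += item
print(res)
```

item=5: odd, res = 1+5 = 6
item=4: not odd
item=4: not odd
item=10: not odd
item=1: odd, res = 6+1 = 7
item=1: odd, res = 7+1 = 8
item=13: odd, res = 8+13 = 21

21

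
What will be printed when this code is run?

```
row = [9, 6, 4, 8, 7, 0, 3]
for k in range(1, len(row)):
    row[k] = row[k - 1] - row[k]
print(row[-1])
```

k=1: row[1] = 9-6 = 3 → [9, 3, 4, 8, 7, 0, 3]
k=2: row[2] = 3-4 = -1 → [9, 3, -1, 8, 7, 0, 3]
k=3: row[3] = (-1)-8 = -9 → [9, 3, -1, -9, 7, 0, 3]
k=4: row[4] = (-9)-7 = -16 → [9, 3, -1, -9, -16, 0, 3]
k=5: row[5] = (-16)-0 = -16 → [9, 3, -1, -9, -16, -16, 3]
k=6: row[6] = (-16)-3 = -19 → [9, 3, -1, -9, -16, -16, -19]

-19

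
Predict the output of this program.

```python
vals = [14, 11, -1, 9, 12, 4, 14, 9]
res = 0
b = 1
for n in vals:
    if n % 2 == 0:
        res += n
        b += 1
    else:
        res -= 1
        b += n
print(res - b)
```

n=14: even, res = 0+14 = 14; b=2
n=11: not even, res = 14-1 = 13; b=13
n=-1: not even, res = 13-1 = 12; b=12
n=9: not even, res = 12-1 = 11; b=21
n=12: even, res = 11+12 = 23; b=22
n=4: even, res = 23+4 = 27; b=23
n=14: even, res = 27+14 = 41; b=24
n=9: not even, res = 41-1 = 40; b=33
res-b = 40-33 = 7

7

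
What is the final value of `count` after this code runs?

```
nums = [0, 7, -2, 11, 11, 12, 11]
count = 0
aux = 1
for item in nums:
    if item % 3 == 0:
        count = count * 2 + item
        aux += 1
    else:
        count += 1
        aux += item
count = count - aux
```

item=0: %3==0, count = 0*2+0 = 0; aux=2
item=7: not %3==0, count = 0+1 = 1; aux=9
item=-2: not %3==0, count = 1+1 = 2; aux=7
item=11: not %3==0, count = 2+1 = 3; aux=18
item=11: not %3==0, count = 3+1 = 4; aux=29
item=12: %3==0, count = 4*2+12 = 20; aux=30
item=11: not %3==0, count = 20+1 = 21; aux=41
count-aux = 21-41 = -20

-20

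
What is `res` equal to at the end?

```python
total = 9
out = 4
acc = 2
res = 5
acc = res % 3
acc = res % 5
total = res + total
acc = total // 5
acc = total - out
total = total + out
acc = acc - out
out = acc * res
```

5

acc = 5%3 = 2
acc = 5%5 = 0
total = 5+9 = 14
acc = 14//5 = 2
acc = 14-4 = 10
total = 14+4 = 18
acc = 10-4 = 6
out = 6*5 = 30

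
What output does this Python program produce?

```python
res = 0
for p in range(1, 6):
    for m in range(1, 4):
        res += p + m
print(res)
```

75

p=1,m=1: res = 0+2 = 2
p=1,m=2: res = 2+3 = 5
p=1,m=3: res = 5+4 = 9
p=2,m=1: res = 9+3 = 12
p=2,m=2: res = 12+4 = 16
p=2,m=3: res = 16+5 = 21
p=3,m=1: res = 21+4 = 25
p=3,m=2: res = 25+5 = 30
p=3,m=3: res = 30+6 = 36
p=4,m=1: res = 36+5 = 41
p=4,m=2: res = 41+6 = 47
p=4,m=3: res = 47+7 = 54
p=5,m=1: res = 54+6 = 60
p=5,m=2: res = 60+7 = 67
p=5,m=3: res = 67+8 = 75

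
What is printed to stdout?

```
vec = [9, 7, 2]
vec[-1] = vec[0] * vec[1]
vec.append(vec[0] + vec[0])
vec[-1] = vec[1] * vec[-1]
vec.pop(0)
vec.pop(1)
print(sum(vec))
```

vec[-1] = vec[0]*vec[1] = 9*7 = 63 → [9, 7, 63]
append vec[0]+vec[0] = 9+9 = 18 → [9, 7, 63, 18]
vec[-1] = vec[1]*vec[-1] = 7*18 = 126 → [9, 7, 63, 126]
pop(0) removes 9 → [7, 63, 126]
pop(1) removes 63 → [7, 126]
sum = 133

133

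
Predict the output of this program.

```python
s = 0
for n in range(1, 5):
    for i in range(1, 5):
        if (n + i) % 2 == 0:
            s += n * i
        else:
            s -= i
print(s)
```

32

n=1,i=1: even sum, s = 0+1 = 1
n=1,i=2: odd sum, s = 1-2 = -1
n=1,i=3: even sum, s = (-1)+3 = 2
n=1,i=4: odd sum, s = 2-4 = -2
n=2,i=1: odd sum, s = (-2)-1 = -3
n=2,i=2: even sum, s = (-3)+4 = 1
n=2,i=3: odd sum, s = 1-3 = -2
n=2,i=4: even sum, s = (-2)+8 = 6
n=3,i=1: even sum, s = 6+3 = 9
n=3,i=2: odd sum, s = 9-2 = 7
n=3,i=3: even sum, s = 7+9 = 16
n=3,i=4: odd sum, s = 16-4 = 12
n=4,i=1: odd sum, s = 12-1 = 11
n=4,i=2: even sum, s = 11+8 = 19
n=4,i=3: odd sum, s = 19-3 = 16
n=4,i=4: even sum, s = 16+16 = 32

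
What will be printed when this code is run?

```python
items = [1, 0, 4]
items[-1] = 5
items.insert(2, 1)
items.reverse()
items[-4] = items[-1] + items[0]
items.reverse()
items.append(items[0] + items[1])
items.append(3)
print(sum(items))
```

items[-1] = 5 → [1, 0, 5]
insert 1 at 2 → [1, 0, 1, 5]
reverse → [5, 1, 0, 1]
items[-4] = items[-1]+items[0] = 1+5 = 6 → [6, 1, 0, 1]
reverse → [1, 0, 1, 6]
append items[0]+items[1] = 1+0 = 1 → [1, 0, 1, 6, 1]
append 3 → [1, 0, 1, 6, 1, 3]
sum = 12

12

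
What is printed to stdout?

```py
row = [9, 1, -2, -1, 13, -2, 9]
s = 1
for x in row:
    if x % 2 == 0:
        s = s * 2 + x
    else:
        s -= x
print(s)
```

x=9: not even, s = 1-9 = -8
x=1: not even, s = (-8)-1 = -9
x=-2: even, s = (-9)*2+(-2) = -20
x=-1: not even, s = (-20)-(-1) = -19
x=13: not even, s = (-19)-13 = -32
x=-2: even, s = (-32)*2+(-2) = -66
x=9: not even, s = (-66)-9 = -75

-75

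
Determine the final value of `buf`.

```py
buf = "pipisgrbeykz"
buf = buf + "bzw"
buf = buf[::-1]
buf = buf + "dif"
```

+ 'bzw' → 'pipisgrbeykzbzw'
reverse → 'wzbzkyebrgsipip'
+ 'dif' → 'wzbzkyebrgsipipdif'

'wzbzkyebrgsipipdif'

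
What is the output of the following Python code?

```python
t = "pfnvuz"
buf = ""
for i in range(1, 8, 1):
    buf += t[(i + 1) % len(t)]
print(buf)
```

i=1: add t[2]='n' → 'n'
i=2: add t[3]='v' → 'nv'
i=3: add t[4]='u' → 'nvu'
i=4: add t[5]='z' → 'nvuz'
i=5: add t[0]='p' → 'nvuzp'
i=6: add t[1]='f' → 'nvuzpf'
i=7: add t[2]='n' → 'nvuzpfn'

nvuzpfn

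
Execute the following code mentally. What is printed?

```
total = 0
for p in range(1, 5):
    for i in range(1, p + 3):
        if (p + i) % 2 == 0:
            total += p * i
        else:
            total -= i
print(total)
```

p=1,i=1: even sum, total = 0+1 = 1
p=1,i=2: odd sum, total = 1-2 = -1
p=1,i=3: even sum, total = (-1)+3 = 2
p=2,i=1: odd sum, total = 2-1 = 1
p=2,i=2: even sum, total = 1+4 = 5
p=2,i=3: odd sum, total = 5-3 = 2
p=2,i=4: even sum, total = 2+8 = 10
p=3,i=1: even sum, total = 10+3 = 13
p=3,i=2: odd sum, total = 13-2 = 11
p=3,i=3: even sum, total = 11+9 = 20
p=3,i=4: odd sum, total = 20-4 = 16
p=3,i=5: even sum, total = 16+15 = 31
p=4,i=1: odd sum, total = 31-1 = 30
p=4,i=2: even sum, total = 30+8 = 38
p=4,i=3: odd sum, total = 38-3 = 35
p=4,i=4: even sum, total = 35+16 = 51
p=4,i=5: odd sum, total = 51-5 = 46
p=4,i=6: even sum, total = 46+24 = 70

70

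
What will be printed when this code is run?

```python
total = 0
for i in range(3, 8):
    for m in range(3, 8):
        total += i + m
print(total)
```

i=3,m=3: total = 0+6 = 6
i=3,m=4: total = 6+7 = 13
i=3,m=5: total = 13+8 = 21
i=3,m=6: total = 21+9 = 30
i=3,m=7: total = 30+10 = 40
i=4,m=3: total = 40+7 = 47
i=4,m=4: total = 47+8 = 55
i=4,m=5: total = 55+9 = 64
i=4,m=6: total = 64+10 = 74
i=4,m=7: total = 74+11 = 85
i=5,m=3: total = 85+8 = 93
i=5,m=4: total = 93+9 = 102
i=5,m=5: total = 102+10 = 112
i=5,m=6: total = 112+11 = 123
i=5,m=7: total = 123+12 = 135
i=6,m=3: total = 135+9 = 144
i=6,m=4: total = 144+10 = 154
i=6,m=5: total = 154+11 = 165
i=6,m=6: total = 165+12 = 177
i=6,m=7: total = 177+13 = 190
i=7,m=3: total = 190+10 = 200
i=7,m=4: total = 200+11 = 211
i=7,m=5: total = 211+12 = 223
i=7,m=6: total = 223+13 = 236
i=7,m=7: total = 236+14 = 250

250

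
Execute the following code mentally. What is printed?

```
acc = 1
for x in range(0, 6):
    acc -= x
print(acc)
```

x=0: acc = 1-0 = 1
x=1: acc = 1-1 = 0
x=2: acc = 0-2 = -2
x=3: acc = (-2)-3 = -5
x=4: acc = (-5)-4 = -9
x=5: acc = (-9)-5 = -14

-14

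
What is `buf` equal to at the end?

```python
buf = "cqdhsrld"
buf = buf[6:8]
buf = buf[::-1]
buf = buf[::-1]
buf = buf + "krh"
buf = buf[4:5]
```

'h'

slice [6:8] → 'ld'
reverse → 'dl'
reverse → 'ld'
+ 'krh' → 'ldkrh'
slice [4:5] → 'h'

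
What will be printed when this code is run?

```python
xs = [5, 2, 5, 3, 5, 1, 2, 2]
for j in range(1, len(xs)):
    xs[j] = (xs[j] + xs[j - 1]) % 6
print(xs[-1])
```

1

j=1: xs[1] = (2+5)%6 = 1 → [5, 1, 5, 3, 5, 1, 2, 2]
j=2: xs[2] = (5+1)%6 = 0 → [5, 1, 0, 3, 5, 1, 2, 2]
j=3: xs[3] = (3+0)%6 = 3 → [5, 1, 0, 3, 5, 1, 2, 2]
j=4: xs[4] = (5+3)%6 = 2 → [5, 1, 0, 3, 2, 1, 2, 2]
j=5: xs[5] = (1+2)%6 = 3 → [5, 1, 0, 3, 2, 3, 2, 2]
j=6: xs[6] = (2+3)%6 = 5 → [5, 1, 0, 3, 2, 3, 5, 2]
j=7: xs[7] = (2+5)%6 = 1 → [5, 1, 0, 3, 2, 3, 5, 1]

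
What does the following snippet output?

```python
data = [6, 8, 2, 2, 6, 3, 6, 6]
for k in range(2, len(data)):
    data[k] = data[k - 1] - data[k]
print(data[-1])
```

k=2: data[2] = 8-2 = 6 → [6, 8, 6, 2, 6, 3, 6, 6]
k=3: data[3] = 6-2 = 4 → [6, 8, 6, 4, 6, 3, 6, 6]
k=4: data[4] = 4-6 = -2 → [6, 8, 6, 4, -2, 3, 6, 6]
k=5: data[5] = (-2)-3 = -5 → [6, 8, 6, 4, -2, -5, 6, 6]
k=6: data[6] = (-5)-6 = -11 → [6, 8, 6, 4, -2, -5, -11, 6]
k=7: data[7] = (-11)-6 = -17 → [6, 8, 6, 4, -2, -5, -11, -17]

-17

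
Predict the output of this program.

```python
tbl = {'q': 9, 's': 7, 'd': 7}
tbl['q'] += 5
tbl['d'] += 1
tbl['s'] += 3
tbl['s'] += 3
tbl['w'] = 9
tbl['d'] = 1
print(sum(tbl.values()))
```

37

tbl['q'] = 9+5 = 14 → {'q': 14, 's': 7, 'd': 7}
tbl['d'] = 7+1 = 8 → {'q': 14, 's': 7, 'd': 8}
tbl['s'] = 7+3 = 10 → {'q': 14, 's': 10, 'd': 8}
tbl['s'] = 10+3 = 13 → {'q': 14, 's': 13, 'd': 8}
tbl['w'] = 9 → {'q': 14, 's': 13, 'd': 8, 'w': 9}
tbl['d'] = 1 → {'q': 14, 's': 13, 'd': 1, 'w': 9}
sum of values = 37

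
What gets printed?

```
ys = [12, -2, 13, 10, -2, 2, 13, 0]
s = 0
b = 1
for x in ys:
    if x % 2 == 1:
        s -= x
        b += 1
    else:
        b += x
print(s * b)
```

-598

x=12: not odd; b=13
x=-2: not odd; b=11
x=13: odd, s = 0-13 = -13; b=12
x=10: not odd; b=22
x=-2: not odd; b=20
x=2: not odd; b=22
x=13: odd, s = (-13)-13 = -26; b=23
x=0: not odd; b=23
s*b = (-26)*23 = -598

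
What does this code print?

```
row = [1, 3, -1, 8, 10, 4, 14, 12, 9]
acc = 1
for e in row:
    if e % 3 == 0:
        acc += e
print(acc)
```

25

e=1: not %3==0
e=3: %3==0, acc = 1+3 = 4
e=-1: not %3==0
e=8: not %3==0
e=10: not %3==0
e=4: not %3==0
e=14: not %3==0
e=12: %3==0, acc = 4+12 = 16
e=9: %3==0, acc = 16+9 = 25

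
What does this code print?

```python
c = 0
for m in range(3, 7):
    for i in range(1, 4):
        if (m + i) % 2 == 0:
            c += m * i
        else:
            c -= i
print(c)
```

m=3,i=1: even sum, c = 0+3 = 3
m=3,i=2: odd sum, c = 3-2 = 1
m=3,i=3: even sum, c = 1+9 = 10
m=4,i=1: odd sum, c = 10-1 = 9
m=4,i=2: even sum, c = 9+8 = 17
m=4,i=3: odd sum, c = 17-3 = 14
m=5,i=1: even sum, c = 14+5 = 19
m=5,i=2: odd sum, c = 19-2 = 17
m=5,i=3: even sum, c = 17+15 = 32
m=6,i=1: odd sum, c = 32-1 = 31
m=6,i=2: even sum, c = 31+12 = 43
m=6,i=3: odd sum, c = 43-3 = 40

40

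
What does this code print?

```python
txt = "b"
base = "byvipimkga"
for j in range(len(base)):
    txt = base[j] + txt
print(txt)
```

agkmipivybb

j=0: prepend 'b' → 'bb'
j=1: prepend 'y' → 'ybb'
j=2: prepend 'v' → 'vybb'
j=3: prepend 'i' → 'ivybb'
j=4: prepend 'p' → 'pivybb'
j=5: prepend 'i' → 'ipivybb'
j=6: prepend 'm' → 'mipivybb'
j=7: prepend 'k' → 'kmipivybb'
j=8: prepend 'g' → 'gkmipivybb'
j=9: prepend 'a' → 'agkmipivybb'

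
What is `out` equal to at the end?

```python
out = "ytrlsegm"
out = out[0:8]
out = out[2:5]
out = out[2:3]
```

's'

slice [0:8] → 'ytrlsegm'
slice [2:5] → 'rls'
slice [2:3] → 's'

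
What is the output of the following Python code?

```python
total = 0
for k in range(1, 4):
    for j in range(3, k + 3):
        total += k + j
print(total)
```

k=1,j=3: total = 0+4 = 4
k=2,j=3: total = 4+5 = 9
k=2,j=4: total = 9+6 = 15
k=3,j=3: total = 15+6 = 21
k=3,j=4: total = 21+7 = 28
k=3,j=5: total = 28+8 = 36

36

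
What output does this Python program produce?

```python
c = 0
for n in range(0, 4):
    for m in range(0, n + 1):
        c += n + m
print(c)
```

30

n=0,m=0: c = 0+0 = 0
n=1,m=0: c = 0+1 = 1
n=1,m=1: c = 1+2 = 3
n=2,m=0: c = 3+2 = 5
n=2,m=1: c = 5+3 = 8
n=2,m=2: c = 8+4 = 12
n=3,m=0: c = 12+3 = 15
n=3,m=1: c = 15+4 = 19
n=3,m=2: c = 19+5 = 24
n=3,m=3: c = 24+6 = 30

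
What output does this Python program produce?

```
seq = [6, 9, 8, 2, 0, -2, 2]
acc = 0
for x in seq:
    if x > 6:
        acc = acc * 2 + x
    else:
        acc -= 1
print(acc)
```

x=6: not >6, acc = 0-1 = -1
x=9: >6, acc = (-1)*2+9 = 7
x=8: >6, acc = 7*2+8 = 22
x=2: not >6, acc = 22-1 = 21
x=0: not >6, acc = 21-1 = 20
x=-2: not >6, acc = 20-1 = 19
x=2: not >6, acc = 19-1 = 18

18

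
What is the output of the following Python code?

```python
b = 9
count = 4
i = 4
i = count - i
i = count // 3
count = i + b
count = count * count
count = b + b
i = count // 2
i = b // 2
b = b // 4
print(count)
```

i = 4-4 = 0
i = 4//3 = 1
count = 1+9 = 10
count = 10*10 = 100
count = 9+9 = 18
i = 18//2 = 9
i = 9//2 = 4
b = 9//4 = 2

18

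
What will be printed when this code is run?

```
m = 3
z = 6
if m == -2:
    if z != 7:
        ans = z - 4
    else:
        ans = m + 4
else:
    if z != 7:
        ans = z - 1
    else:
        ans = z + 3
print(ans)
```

m=3, z=6
m == -2 is False; z != 7 is True
→ ans = z - 1 = 5

5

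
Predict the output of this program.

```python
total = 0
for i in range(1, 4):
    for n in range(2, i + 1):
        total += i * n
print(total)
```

i=2,n=2: total = 0+4 = 4
i=3,n=2: total = 4+6 = 10
i=3,n=3: total = 10+9 = 19

19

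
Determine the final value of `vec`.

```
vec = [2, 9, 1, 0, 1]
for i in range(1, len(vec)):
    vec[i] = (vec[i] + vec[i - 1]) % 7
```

i=1: vec[1] = (9+2)%7 = 4 → [2, 4, 1, 0, 1]
i=2: vec[2] = (1+4)%7 = 5 → [2, 4, 5, 0, 1]
i=3: vec[3] = (0+5)%7 = 5 → [2, 4, 5, 5, 1]
i=4: vec[4] = (1+5)%7 = 6 → [2, 4, 5, 5, 6]

[2, 4, 5, 5, 6]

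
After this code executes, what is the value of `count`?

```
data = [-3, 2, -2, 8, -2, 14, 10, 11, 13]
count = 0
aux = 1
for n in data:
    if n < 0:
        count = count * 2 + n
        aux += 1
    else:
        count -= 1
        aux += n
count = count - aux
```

-90

n=-3: <0, count = 0*2+(-3) = -3; aux=2
n=2: not <0, count = (-3)-1 = -4; aux=4
n=-2: <0, count = (-4)*2+(-2) = -10; aux=5
n=8: not <0, count = (-10)-1 = -11; aux=13
n=-2: <0, count = (-11)*2+(-2) = -24; aux=14
n=14: not <0, count = (-24)-1 = -25; aux=28
n=10: not <0, count = (-25)-1 = -26; aux=38
n=11: not <0, count = (-26)-1 = -27; aux=49
n=13: not <0, count = (-27)-1 = -28; aux=62
count-aux = (-28)-62 = -90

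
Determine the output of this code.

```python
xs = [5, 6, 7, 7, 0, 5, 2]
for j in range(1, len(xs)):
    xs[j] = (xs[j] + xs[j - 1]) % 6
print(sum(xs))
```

j=1: xs[1] = (6+5)%6 = 5 → [5, 5, 7, 7, 0, 5, 2]
j=2: xs[2] = (7+5)%6 = 0 → [5, 5, 0, 7, 0, 5, 2]
j=3: xs[3] = (7+0)%6 = 1 → [5, 5, 0, 1, 0, 5, 2]
j=4: xs[4] = (0+1)%6 = 1 → [5, 5, 0, 1, 1, 5, 2]
j=5: xs[5] = (5+1)%6 = 0 → [5, 5, 0, 1, 1, 0, 2]
j=6: xs[6] = (2+0)%6 = 2 → [5, 5, 0, 1, 1, 0, 2]
sum = 14

14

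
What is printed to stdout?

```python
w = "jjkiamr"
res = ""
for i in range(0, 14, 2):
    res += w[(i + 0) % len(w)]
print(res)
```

i=0: add w[0]='j' → 'j'
i=2: add w[2]='k' → 'jk'
i=4: add w[4]='a' → 'jka'
i=6: add w[6]='r' → 'jkar'
i=8: add w[1]='j' → 'jkarj'
i=10: add w[3]='i' → 'jkarji'
i=12: add w[5]='m' → 'jkarjim'

jkarjim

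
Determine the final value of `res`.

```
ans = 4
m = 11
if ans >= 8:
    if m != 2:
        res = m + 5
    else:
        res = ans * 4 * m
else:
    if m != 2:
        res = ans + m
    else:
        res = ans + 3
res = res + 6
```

ans=4, m=11
ans >= 8 is False; m != 2 is True
→ res = ans + m = 15
res = 15+6 = 21

21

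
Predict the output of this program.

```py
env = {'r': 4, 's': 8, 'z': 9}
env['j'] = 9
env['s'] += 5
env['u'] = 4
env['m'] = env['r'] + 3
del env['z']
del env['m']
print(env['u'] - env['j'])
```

env['j'] = 9 → {'r': 4, 's': 8, 'z': 9, 'j': 9}
env['s'] = 8+5 = 13 → {'r': 4, 's': 13, 'z': 9, 'j': 9}
env['u'] = 4 → {'r': 4, 's': 13, 'z': 9, 'j': 9, 'u': 4}
env['m'] = env['r']+3 = 7 → {'r': 4, 's': 13, 'z': 9, 'j': 9, 'u': 4, 'm': 7}
del 'z' → {'r': 4, 's': 13, 'j': 9, 'u': 4, 'm': 7}
del 'm' → {'r': 4, 's': 13, 'j': 9, 'u': 4}
env['u']-env['j'] = 4-9 = -5

-5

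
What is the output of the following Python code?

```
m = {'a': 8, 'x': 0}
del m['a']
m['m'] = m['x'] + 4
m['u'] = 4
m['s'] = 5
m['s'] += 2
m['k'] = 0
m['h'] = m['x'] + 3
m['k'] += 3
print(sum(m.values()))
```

21

del 'a' → {'x': 0}
m['m'] = m['x']+4 = 4 → {'x': 0, 'm': 4}
m['u'] = 4 → {'x': 0, 'm': 4, 'u': 4}
m['s'] = 5 → {'x': 0, 'm': 4, 'u': 4, 's': 5}
m['s'] = 5+2 = 7 → {'x': 0, 'm': 4, 'u': 4, 's': 7}
m['k'] = 0 → {'x': 0, 'm': 4, 'u': 4, 's': 7, 'k': 0}
m['h'] = m['x']+3 = 3 → {'x': 0, 'm': 4, 'u': 4, 's': 7, 'k': 0, 'h': 3}
m['k'] = 0+3 = 3 → {'x': 0, 'm': 4, 'u': 4, 's': 7, 'k': 3, 'h': 3}
sum of values = 21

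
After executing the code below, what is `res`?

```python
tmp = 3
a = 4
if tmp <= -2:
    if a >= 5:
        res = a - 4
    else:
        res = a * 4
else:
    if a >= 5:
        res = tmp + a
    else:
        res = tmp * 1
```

3

tmp=3, a=4
tmp <= -2 is False; a >= 5 is False
→ res = tmp * 1 = 3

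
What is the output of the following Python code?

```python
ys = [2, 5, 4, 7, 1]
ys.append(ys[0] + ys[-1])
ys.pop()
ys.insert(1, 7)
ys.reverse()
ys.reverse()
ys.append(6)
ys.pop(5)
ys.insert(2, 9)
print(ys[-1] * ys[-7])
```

append ys[0]+ys[-1] = 2+1 = 3 → [2, 5, 4, 7, 1, 3]
pop() removes 3 → [2, 5, 4, 7, 1]
insert 7 at 1 → [2, 7, 5, 4, 7, 1]
reverse → [1, 7, 4, 5, 7, 2]
reverse → [2, 7, 5, 4, 7, 1]
append 6 → [2, 7, 5, 4, 7, 1, 6]
pop(5) removes 1 → [2, 7, 5, 4, 7, 6]
insert 9 at 2 → [2, 7, 9, 5, 4, 7, 6]
ys[-1]*ys[-7] = 6*2 = 12

12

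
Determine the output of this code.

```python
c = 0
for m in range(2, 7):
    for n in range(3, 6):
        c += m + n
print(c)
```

m=2,n=3: c = 0+5 = 5
m=2,n=4: c = 5+6 = 11
m=2,n=5: c = 11+7 = 18
m=3,n=3: c = 18+6 = 24
m=3,n=4: c = 24+7 = 31
m=3,n=5: c = 31+8 = 39
m=4,n=3: c = 39+7 = 46
m=4,n=4: c = 46+8 = 54
m=4,n=5: c = 54+9 = 63
m=5,n=3: c = 63+8 = 71
m=5,n=4: c = 71+9 = 80
m=5,n=5: c = 80+10 = 90
m=6,n=3: c = 90+9 = 99
m=6,n=4: c = 99+10 = 109
m=6,n=5: c = 109+11 = 120

120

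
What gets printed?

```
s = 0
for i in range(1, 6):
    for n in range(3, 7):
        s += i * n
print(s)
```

i=1,n=3: s = 0+3 = 3
i=1,n=4: s = 3+4 = 7
i=1,n=5: s = 7+5 = 12
i=1,n=6: s = 12+6 = 18
i=2,n=3: s = 18+6 = 24
i=2,n=4: s = 24+8 = 32
i=2,n=5: s = 32+10 = 42
i=2,n=6: s = 42+12 = 54
i=3,n=3: s = 54+9 = 63
i=3,n=4: s = 63+12 = 75
i=3,n=5: s = 75+15 = 90
i=3,n=6: s = 90+18 = 108
i=4,n=3: s = 108+12 = 120
i=4,n=4: s = 120+16 = 136
i=4,n=5: s = 136+20 = 156
i=4,n=6: s = 156+24 = 180
i=5,n=3: s = 180+15 = 195
i=5,n=4: s = 195+20 = 215
i=5,n=5: s = 215+25 = 240
i=5,n=6: s = 240+30 = 270

270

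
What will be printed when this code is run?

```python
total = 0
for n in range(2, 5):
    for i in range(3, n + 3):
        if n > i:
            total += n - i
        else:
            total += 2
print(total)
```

n=2,i=3: not 2>3, total = 0+2 = 2
n=2,i=4: not 2>4, total = 2+2 = 4
n=3,i=3: not 3>3, total = 4+2 = 6
n=3,i=4: not 3>4, total = 6+2 = 8
n=3,i=5: not 3>5, total = 8+2 = 10
n=4,i=3: 4>3, total = 10+1 = 11
n=4,i=4: not 4>4, total = 11+2 = 13
n=4,i=5: not 4>5, total = 13+2 = 15
n=4,i=6: not 4>6, total = 15+2 = 17

17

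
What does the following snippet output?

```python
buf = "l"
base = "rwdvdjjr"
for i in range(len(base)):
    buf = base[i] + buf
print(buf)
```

i=0: prepend 'r' → 'rl'
i=1: prepend 'w' → 'wrl'
i=2: prepend 'd' → 'dwrl'
i=3: prepend 'v' → 'vdwrl'
i=4: prepend 'd' → 'dvdwrl'
i=5: prepend 'j' → 'jdvdwrl'
i=6: prepend 'j' → 'jjdvdwrl'
i=7: prepend 'r' → 'rjjdvdwrl'

rjjdvdwrl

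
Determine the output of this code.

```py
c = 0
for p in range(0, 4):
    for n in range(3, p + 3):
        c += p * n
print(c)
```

53

p=1,n=3: c = 0+3 = 3
p=2,n=3: c = 3+6 = 9
p=2,n=4: c = 9+8 = 17
p=3,n=3: c = 17+9 = 26
p=3,n=4: c = 26+12 = 38
p=3,n=5: c = 38+15 = 53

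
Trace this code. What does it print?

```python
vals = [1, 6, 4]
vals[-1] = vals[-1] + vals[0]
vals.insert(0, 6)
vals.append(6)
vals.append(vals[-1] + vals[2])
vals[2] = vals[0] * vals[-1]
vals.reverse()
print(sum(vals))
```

102

vals[-1] = vals[-1]+vals[0] = 4+1 = 5 → [1, 6, 5]
insert 6 at 0 → [6, 1, 6, 5]
append 6 → [6, 1, 6, 5, 6]
append vals[-1]+vals[2] = 6+6 = 12 → [6, 1, 6, 5, 6, 12]
vals[2] = vals[0]*vals[-1] = 6*12 = 72 → [6, 1, 72, 5, 6, 12]
reverse → [12, 6, 5, 72, 1, 6]
sum = 102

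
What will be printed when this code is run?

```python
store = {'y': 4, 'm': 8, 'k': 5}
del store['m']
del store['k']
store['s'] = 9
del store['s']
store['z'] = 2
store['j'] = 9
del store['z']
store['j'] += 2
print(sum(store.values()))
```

del 'm' → {'y': 4, 'k': 5}
del 'k' → {'y': 4}
store['s'] = 9 → {'y': 4, 's': 9}
del 's' → {'y': 4}
store['z'] = 2 → {'y': 4, 'z': 2}
store['j'] = 9 → {'y': 4, 'z': 2, 'j': 9}
del 'z' → {'y': 4, 'j': 9}
store['j'] = 9+2 = 11 → {'y': 4, 'j': 11}
sum of values = 15

15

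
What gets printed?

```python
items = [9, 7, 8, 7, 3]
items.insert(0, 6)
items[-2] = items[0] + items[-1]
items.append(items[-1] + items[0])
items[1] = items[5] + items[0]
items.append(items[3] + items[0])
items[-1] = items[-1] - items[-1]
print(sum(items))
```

51

insert 6 at 0 → [6, 9, 7, 8, 7, 3]
items[-2] = items[0]+items[-1] = 6+3 = 9 → [6, 9, 7, 8, 9, 3]
append items[-1]+items[0] = 3+6 = 9 → [6, 9, 7, 8, 9, 3, 9]
items[1] = items[5]+items[0] = 3+6 = 9 → [6, 9, 7, 8, 9, 3, 9]
append items[3]+items[0] = 8+6 = 14 → [6, 9, 7, 8, 9, 3, 9, 14]
items[-1] = items[-1]-items[-1] = 14-14 = 0 → [6, 9, 7, 8, 9, 3, 9, 0]
sum = 51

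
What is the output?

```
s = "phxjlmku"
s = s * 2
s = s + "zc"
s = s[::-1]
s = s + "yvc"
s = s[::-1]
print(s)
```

repeat ×2 → 'phxjlmkuphxjlmku'
+ 'zc' → 'phxjlmkuphxjlmkuzc'
reverse → 'czukmljxhpukmljxhp'
+ 'yvc' → 'czukmljxhpukmljxhpyvc'
reverse → 'cvyphxjlmkuphxjlmkuzc'

cvyphxjlmkuphxjlmkuzc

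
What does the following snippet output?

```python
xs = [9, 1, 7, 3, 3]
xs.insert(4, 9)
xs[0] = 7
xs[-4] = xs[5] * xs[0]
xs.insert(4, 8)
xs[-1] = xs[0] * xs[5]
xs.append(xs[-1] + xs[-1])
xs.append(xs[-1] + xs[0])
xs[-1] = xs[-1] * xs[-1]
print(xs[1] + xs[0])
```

insert 9 at 4 → [9, 1, 7, 3, 9, 3]
xs[0] = 7 → [7, 1, 7, 3, 9, 3]
xs[-4] = xs[5]*xs[0] = 3*7 = 21 → [7, 1, 21, 3, 9, 3]
insert 8 at 4 → [7, 1, 21, 3, 8, 9, 3]
xs[-1] = xs[0]*xs[5] = 7*9 = 63 → [7, 1, 21, 3, 8, 9, 63]
append xs[-1]+xs[-1] = 63+63 = 126 → [7, 1, 21, 3, 8, 9, 63, 126]
append xs[-1]+xs[0] = 126+7 = 133 → [7, 1, 21, 3, 8, 9, 63, 126, 133]
xs[-1] = xs[-1]*xs[-1] = 133*133 = 17689 → [7, 1, 21, 3, 8, 9, 63, 126, 17689]
xs[1]+xs[0] = 1+7 = 8

8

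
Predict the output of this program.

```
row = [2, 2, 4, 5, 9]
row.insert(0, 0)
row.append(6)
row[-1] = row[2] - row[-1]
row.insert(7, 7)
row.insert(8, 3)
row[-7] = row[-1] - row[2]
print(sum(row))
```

27

insert 0 at 0 → [0, 2, 2, 4, 5, 9]
append 6 → [0, 2, 2, 4, 5, 9, 6]
row[-1] = row[2]-row[-1] = 2-6 = -4 → [0, 2, 2, 4, 5, 9, -4]
insert 7 at 7 → [0, 2, 2, 4, 5, 9, -4, 7]
insert 3 at 8 → [0, 2, 2, 4, 5, 9, -4, 7, 3]
row[-7] = row[-1]-row[2] = 3-2 = 1 → [0, 2, 1, 4, 5, 9, -4, 7, 3]
sum = 27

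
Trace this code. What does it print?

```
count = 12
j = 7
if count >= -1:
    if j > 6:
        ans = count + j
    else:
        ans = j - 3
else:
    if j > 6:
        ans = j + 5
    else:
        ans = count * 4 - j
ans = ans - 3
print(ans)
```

16

count=12, j=7
count >= -1 is True; j > 6 is True
→ ans = count + j = 19
ans = 19-3 = 16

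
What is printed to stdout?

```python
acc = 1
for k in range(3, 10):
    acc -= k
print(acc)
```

-41

k=3: acc = 1-3 = -2
k=4: acc = (-2)-4 = -6
k=5: acc = (-6)-5 = -11
k=6: acc = (-11)-6 = -17
k=7: acc = (-17)-7 = -24
k=8: acc = (-24)-8 = -32
k=9: acc = (-32)-9 = -41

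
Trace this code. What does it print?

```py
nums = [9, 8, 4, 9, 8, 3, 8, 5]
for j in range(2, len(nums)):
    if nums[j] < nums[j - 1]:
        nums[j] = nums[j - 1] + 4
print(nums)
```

j=2: 4<8, nums[2] = 8+4 = 12 → [9, 8, 12, 9, 8, 3, 8, 5]
j=3: 9<12, nums[3] = 12+4 = 16 → [9, 8, 12, 16, 8, 3, 8, 5]
j=4: 8<16, nums[4] = 16+4 = 20 → [9, 8, 12, 16, 20, 3, 8, 5]
j=5: 3<20, nums[5] = 20+4 = 24 → [9, 8, 12, 16, 20, 24, 8, 5]
j=6: 8<24, nums[6] = 24+4 = 28 → [9, 8, 12, 16, 20, 24, 28, 5]
j=7: 5<28, nums[7] = 28+4 = 32 → [9, 8, 12, 16, 20, 24, 28, 32]

[9, 8, 12, 16, 20, 24, 28, 32]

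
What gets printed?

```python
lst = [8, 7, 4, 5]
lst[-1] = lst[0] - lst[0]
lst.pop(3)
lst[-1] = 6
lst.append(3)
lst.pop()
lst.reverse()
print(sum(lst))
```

21

lst[-1] = lst[0]-lst[0] = 8-8 = 0 → [8, 7, 4, 0]
pop(3) removes 0 → [8, 7, 4]
lst[-1] = 6 → [8, 7, 6]
append 3 → [8, 7, 6, 3]
pop() removes 3 → [8, 7, 6]
reverse → [6, 7, 8]
sum = 21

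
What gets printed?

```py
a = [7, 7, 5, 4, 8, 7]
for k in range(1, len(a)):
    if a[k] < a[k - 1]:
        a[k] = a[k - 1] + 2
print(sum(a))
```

k=1: 7>=7, unchanged → [7, 7, 5, 4, 8, 7]
k=2: 5<7, a[2] = 7+2 = 9 → [7, 7, 9, 4, 8, 7]
k=3: 4<9, a[3] = 9+2 = 11 → [7, 7, 9, 11, 8, 7]
k=4: 8<11, a[4] = 11+2 = 13 → [7, 7, 9, 11, 13, 7]
k=5: 7<13, a[5] = 13+2 = 15 → [7, 7, 9, 11, 13, 15]
sum = 62

62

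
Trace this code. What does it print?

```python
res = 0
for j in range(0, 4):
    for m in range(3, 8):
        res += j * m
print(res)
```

150

j=0,m=3: res = 0+0 = 0
j=0,m=4: res = 0+0 = 0
j=0,m=5: res = 0+0 = 0
j=0,m=6: res = 0+0 = 0
j=0,m=7: res = 0+0 = 0
j=1,m=3: res = 0+3 = 3
j=1,m=4: res = 3+4 = 7
j=1,m=5: res = 7+5 = 12
j=1,m=6: res = 12+6 = 18
j=1,m=7: res = 18+7 = 25
j=2,m=3: res = 25+6 = 31
j=2,m=4: res = 31+8 = 39
j=2,m=5: res = 39+10 = 49
j=2,m=6: res = 49+12 = 61
j=2,m=7: res = 61+14 = 75
j=3,m=3: res = 75+9 = 84
j=3,m=4: res = 84+12 = 96
j=3,m=5: res = 96+15 = 111
j=3,m=6: res = 111+18 = 129
j=3,m=7: res = 129+21 = 150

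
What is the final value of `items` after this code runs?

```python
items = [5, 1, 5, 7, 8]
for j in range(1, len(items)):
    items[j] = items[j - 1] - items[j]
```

j=1: items[1] = 5-1 = 4 → [5, 4, 5, 7, 8]
j=2: items[2] = 4-5 = -1 → [5, 4, -1, 7, 8]
j=3: items[3] = (-1)-7 = -8 → [5, 4, -1, -8, 8]
j=4: items[4] = (-8)-8 = -16 → [5, 4, -1, -8, -16]

[5, 4, -1, -8, -16]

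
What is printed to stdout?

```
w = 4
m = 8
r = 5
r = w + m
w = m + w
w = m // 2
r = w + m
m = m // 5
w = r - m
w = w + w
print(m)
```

r = 4+8 = 12
w = 8+4 = 12
w = 8//2 = 4
r = 4+8 = 12
m = 8//5 = 1
w = 12-1 = 11
w = 11+11 = 22

1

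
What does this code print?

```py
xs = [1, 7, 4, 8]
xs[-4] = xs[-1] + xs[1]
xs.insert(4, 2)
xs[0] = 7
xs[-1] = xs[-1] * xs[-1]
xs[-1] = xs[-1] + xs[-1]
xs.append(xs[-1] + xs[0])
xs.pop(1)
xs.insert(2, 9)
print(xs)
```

xs[-4] = xs[-1]+xs[1] = 8+7 = 15 → [15, 7, 4, 8]
insert 2 at 4 → [15, 7, 4, 8, 2]
xs[0] = 7 → [7, 7, 4, 8, 2]
xs[-1] = xs[-1]*xs[-1] = 2*2 = 4 → [7, 7, 4, 8, 4]
xs[-1] = xs[-1]+xs[-1] = 4+4 = 8 → [7, 7, 4, 8, 8]
append xs[-1]+xs[0] = 8+7 = 15 → [7, 7, 4, 8, 8, 15]
pop(1) removes 7 → [7, 4, 8, 8, 15]
insert 9 at 2 → [7, 4, 9, 8, 8, 15]

[7, 4, 9, 8, 8, 15]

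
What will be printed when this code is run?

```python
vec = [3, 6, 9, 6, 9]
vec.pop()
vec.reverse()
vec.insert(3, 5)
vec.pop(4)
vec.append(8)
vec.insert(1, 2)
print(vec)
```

pop() removes 9 → [3, 6, 9, 6]
reverse → [6, 9, 6, 3]
insert 5 at 3 → [6, 9, 6, 5, 3]
pop(4) removes 3 → [6, 9, 6, 5]
append 8 → [6, 9, 6, 5, 8]
insert 2 at 1 → [6, 2, 9, 6, 5, 8]

[6, 2, 9, 6, 5, 8]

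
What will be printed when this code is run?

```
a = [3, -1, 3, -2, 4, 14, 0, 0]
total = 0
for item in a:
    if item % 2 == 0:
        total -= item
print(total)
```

item=3: not even
item=-1: not even
item=3: not even
item=-2: even, total = 0-(-2) = 2
item=4: even, total = 2-4 = -2
item=14: even, total = (-2)-14 = -16
item=0: even, total = (-16)-0 = -16
item=0: even, total = (-16)-0 = -16

-16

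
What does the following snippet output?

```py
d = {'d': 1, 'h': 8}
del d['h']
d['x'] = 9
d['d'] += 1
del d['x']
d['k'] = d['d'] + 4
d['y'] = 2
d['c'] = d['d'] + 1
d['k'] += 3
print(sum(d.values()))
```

del 'h' → {'d': 1}
d['x'] = 9 → {'d': 1, 'x': 9}
d['d'] = 1+1 = 2 → {'d': 2, 'x': 9}
del 'x' → {'d': 2}
d['k'] = d['d']+4 = 6 → {'d': 2, 'k': 6}
d['y'] = 2 → {'d': 2, 'k': 6, 'y': 2}
d['c'] = d['d']+1 = 3 → {'d': 2, 'k': 6, 'y': 2, 'c': 3}
d['k'] = 6+3 = 9 → {'d': 2, 'k': 9, 'y': 2, 'c': 3}
sum of values = 16

16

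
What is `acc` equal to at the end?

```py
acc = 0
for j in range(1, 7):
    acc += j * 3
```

j=1: acc = 0+1*3 = 3
j=2: acc = 3+2*3 = 9
j=3: acc = 9+3*3 = 18
j=4: acc = 18+4*3 = 30
j=5: acc = 30+5*3 = 45
j=6: acc = 45+6*3 = 63

63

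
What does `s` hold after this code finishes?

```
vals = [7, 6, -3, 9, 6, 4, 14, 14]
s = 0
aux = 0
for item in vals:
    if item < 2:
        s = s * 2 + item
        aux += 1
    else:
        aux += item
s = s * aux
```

-183

item=7: not <2; aux=7
item=6: not <2; aux=13
item=-3: <2, s = 0*2+(-3) = -3; aux=14
item=9: not <2; aux=23
item=6: not <2; aux=29
item=4: not <2; aux=33
item=14: not <2; aux=47
item=14: not <2; aux=61
s*aux = (-3)*61 = -183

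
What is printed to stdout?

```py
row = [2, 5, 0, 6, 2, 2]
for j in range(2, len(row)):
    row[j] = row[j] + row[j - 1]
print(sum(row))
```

51

j=2: row[2] = 0+5 = 5 → [2, 5, 5, 6, 2, 2]
j=3: row[3] = 6+5 = 11 → [2, 5, 5, 11, 2, 2]
j=4: row[4] = 2+11 = 13 → [2, 5, 5, 11, 13, 2]
j=5: row[5] = 2+13 = 15 → [2, 5, 5, 11, 13, 15]
sum = 51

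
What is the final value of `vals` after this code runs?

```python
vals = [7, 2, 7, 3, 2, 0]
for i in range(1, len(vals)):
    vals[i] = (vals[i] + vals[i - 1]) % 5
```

[7, 4, 1, 4, 1, 1]

i=1: vals[1] = (2+7)%5 = 4 → [7, 4, 7, 3, 2, 0]
i=2: vals[2] = (7+4)%5 = 1 → [7, 4, 1, 3, 2, 0]
i=3: vals[3] = (3+1)%5 = 4 → [7, 4, 1, 4, 2, 0]
i=4: vals[4] = (2+4)%5 = 1 → [7, 4, 1, 4, 1, 0]
i=5: vals[5] = (0+1)%5 = 1 → [7, 4, 1, 4, 1, 1]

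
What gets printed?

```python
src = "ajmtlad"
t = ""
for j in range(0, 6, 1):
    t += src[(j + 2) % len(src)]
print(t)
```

mtlada

j=0: add src[2]='m' → 'm'
j=1: add src[3]='t' → 'mt'
j=2: add src[4]='l' → 'mtl'
j=3: add src[5]='a' → 'mtla'
j=4: add src[6]='d' → 'mtlad'
j=5: add src[0]='a' → 'mtlada'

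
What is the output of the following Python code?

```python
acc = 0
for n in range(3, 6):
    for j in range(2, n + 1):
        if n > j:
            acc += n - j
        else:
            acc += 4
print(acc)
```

22

n=3,j=2: 3>2, acc = 0+1 = 1
n=3,j=3: not 3>3, acc = 1+4 = 5
n=4,j=2: 4>2, acc = 5+2 = 7
n=4,j=3: 4>3, acc = 7+1 = 8
n=4,j=4: not 4>4, acc = 8+4 = 12
n=5,j=2: 5>2, acc = 12+3 = 15
n=5,j=3: 5>3, acc = 15+2 = 17
n=5,j=4: 5>4, acc = 17+1 = 18
n=5,j=5: not 5>5, acc = 18+4 = 22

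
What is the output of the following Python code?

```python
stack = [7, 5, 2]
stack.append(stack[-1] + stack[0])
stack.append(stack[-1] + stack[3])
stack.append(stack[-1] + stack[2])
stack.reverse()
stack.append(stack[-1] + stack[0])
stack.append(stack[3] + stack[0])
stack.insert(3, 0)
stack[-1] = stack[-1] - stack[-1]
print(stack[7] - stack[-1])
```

append stack[-1]+stack[0] = 2+7 = 9 → [7, 5, 2, 9]
append stack[-1]+stack[3] = 9+9 = 18 → [7, 5, 2, 9, 18]
append stack[-1]+stack[2] = 18+2 = 20 → [7, 5, 2, 9, 18, 20]
reverse → [20, 18, 9, 2, 5, 7]
append stack[-1]+stack[0] = 7+20 = 27 → [20, 18, 9, 2, 5, 7, 27]
append stack[3]+stack[0] = 2+20 = 22 → [20, 18, 9, 2, 5, 7, 27, 22]
insert 0 at 3 → [20, 18, 9, 0, 2, 5, 7, 27, 22]
stack[-1] = stack[-1]-stack[-1] = 22-22 = 0 → [20, 18, 9, 0, 2, 5, 7, 27, 0]
stack[7]-stack[-1] = 27-0 = 27

27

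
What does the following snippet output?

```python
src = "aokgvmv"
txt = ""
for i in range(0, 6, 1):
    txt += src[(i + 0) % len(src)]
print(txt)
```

i=0: add src[0]='a' → 'a'
i=1: add src[1]='o' → 'ao'
i=2: add src[2]='k' → 'aok'
i=3: add src[3]='g' → 'aokg'
i=4: add src[4]='v' → 'aokgv'
i=5: add src[5]='m' → 'aokgvm'

aokgvm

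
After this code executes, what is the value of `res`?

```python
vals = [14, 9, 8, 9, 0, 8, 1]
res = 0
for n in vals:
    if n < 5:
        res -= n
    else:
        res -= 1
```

-6

n=14: not <5, res = 0-1 = -1
n=9: not <5, res = (-1)-1 = -2
n=8: not <5, res = (-2)-1 = -3
n=9: not <5, res = (-3)-1 = -4
n=0: <5, res = (-4)-0 = -4
n=8: not <5, res = (-4)-1 = -5
n=1: <5, res = (-5)-1 = -6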